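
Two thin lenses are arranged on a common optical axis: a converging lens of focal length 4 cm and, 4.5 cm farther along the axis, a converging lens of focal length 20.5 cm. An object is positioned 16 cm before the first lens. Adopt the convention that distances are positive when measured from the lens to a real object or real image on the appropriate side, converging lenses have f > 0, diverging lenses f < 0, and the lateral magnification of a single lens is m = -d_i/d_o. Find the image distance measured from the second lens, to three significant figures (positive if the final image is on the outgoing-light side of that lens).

Lens 1: 1/d_i1 = 1/f_1 - 1/d_o1 = 1/4 - 1/16 = 0.18750 cm^-1, so d_i1 = 5.333 cm.
Since 5.333 cm > 4.5 cm, the first image lies past the second lens and serves as a virtual object: d_o2 = L - d_i1 = -0.833 cm.
Lens 2: 1/d_i2 = 1/f_2 - 1/d_o2 = 1/20.5 - 1/(-0.833) = 1.24878 cm^-1, so d_i2 = 0.801 cm.

0.801 cm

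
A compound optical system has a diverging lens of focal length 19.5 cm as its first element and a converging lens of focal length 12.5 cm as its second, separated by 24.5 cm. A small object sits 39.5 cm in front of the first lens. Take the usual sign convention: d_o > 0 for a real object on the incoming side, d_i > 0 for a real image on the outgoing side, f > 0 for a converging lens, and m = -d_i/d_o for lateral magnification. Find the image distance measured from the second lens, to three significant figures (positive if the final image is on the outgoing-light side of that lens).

18.7 cm

Lens 1: 1/d_i1 = 1/f_1 - 1/d_o1 = 1/(-19.5) - 1/39.5 = -0.07660 cm^-1, so d_i1 = -13.055 cm.
With d_i1 < 0 the first image is virtual and lies on the object side; the object distance for lens 2 is d_o2 = 24.5 - (-13.055) = 37.555 cm.
Lens 2: 1/d_i2 = 1/f_2 - 1/d_o2 = 1/12.5 - 1/(37.555) = 0.05337 cm^-1, so d_i2 = 18.736 cm.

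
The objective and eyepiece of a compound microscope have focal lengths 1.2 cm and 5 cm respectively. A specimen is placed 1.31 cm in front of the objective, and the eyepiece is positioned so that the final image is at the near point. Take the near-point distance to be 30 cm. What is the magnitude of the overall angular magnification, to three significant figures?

Objective: 1/d_i = 1/f_obj - 1/d_o = 1/1.2 - 1/1.31 = 0.06997 cm^-1, so d_i = 14.291 cm.
m_obj = -d_i/d_o = -14.291/1.31 = -10.909.
Eyepiece angular magnification (image at near point): M_eye = 1 + D/f_e = 1 + 30/5 = 7.000.
Overall M = m_obj x M_eye = (-10.909)(7.000) = -76.36.
|M| = 76.36.

76.4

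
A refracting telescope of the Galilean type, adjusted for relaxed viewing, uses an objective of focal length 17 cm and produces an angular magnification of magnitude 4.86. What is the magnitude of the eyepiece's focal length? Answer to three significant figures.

3.50 cm

|M| = f_obj/|f_eye|, so |f_eye| = f_obj/|M| = 17/4.86 = 3.498 cm.
(The eyepiece is diverging, so its signed focal length is -3.498 cm.)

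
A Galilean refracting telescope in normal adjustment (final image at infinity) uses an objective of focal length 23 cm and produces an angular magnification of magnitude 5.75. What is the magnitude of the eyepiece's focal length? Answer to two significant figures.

4.0 cm

|M| = f_obj/|f_eye|, so |f_eye| = f_obj/|M| = 23/5.75 = 4.000 cm.
(The eyepiece is diverging, so its signed focal length is -4.000 cm.)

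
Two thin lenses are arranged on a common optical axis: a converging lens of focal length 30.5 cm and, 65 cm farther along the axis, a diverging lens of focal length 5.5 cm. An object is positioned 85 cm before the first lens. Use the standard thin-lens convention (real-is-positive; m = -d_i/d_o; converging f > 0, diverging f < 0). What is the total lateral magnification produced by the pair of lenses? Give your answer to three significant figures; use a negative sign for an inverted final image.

Applying the thin-lens equation to the first lens, 1/30.5 = 1/85 + 1/d_i1, which gives d_i1 = 47.569 cm.
Its lateral magnification is m_1 = -d_i1/d_o1 = -(47.569)/85 = -0.5596.
Object distance for lens 2: d_o2 = 65 - 47.569 = 17.431 cm.
Applying the thin-lens equation again with f_2 = -5.5 cm and d_o2 = 17.431 cm gives d_i2 = -4.181 cm.
m_2 = -(-4.181)/(17.431) = 0.2398.
The system's lateral magnification is m_1 m_2 = (-0.5596)(0.2398) = -0.1342.

-0.134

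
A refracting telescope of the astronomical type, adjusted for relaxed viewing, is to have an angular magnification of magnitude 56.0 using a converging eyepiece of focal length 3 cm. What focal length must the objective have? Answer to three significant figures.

|M| = f_obj/|f_eye|, so f_obj = |M| x |f_eye| = 56.0 x 3 = 168.000 cm.

168 cm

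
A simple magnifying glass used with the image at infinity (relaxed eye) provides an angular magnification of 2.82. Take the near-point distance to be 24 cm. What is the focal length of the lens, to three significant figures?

For the image at infinity, M = D/f.
f = D/M = 24/2.82 = 8.511 cm.

8.51 cm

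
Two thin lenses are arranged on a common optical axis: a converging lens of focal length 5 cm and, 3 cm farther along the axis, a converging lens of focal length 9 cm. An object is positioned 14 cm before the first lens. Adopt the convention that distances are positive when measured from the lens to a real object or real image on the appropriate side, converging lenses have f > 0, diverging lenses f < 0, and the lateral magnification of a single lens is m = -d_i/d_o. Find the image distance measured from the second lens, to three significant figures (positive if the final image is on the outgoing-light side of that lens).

3.12 cm

Applying the thin-lens equation to the first lens, 1/5 = 1/14 + 1/d_i1, which gives d_i1 = 7.778 cm.
This image would form 7.778 cm past lens 1, i.e. 4.778 cm beyond lens 2, so it is a virtual object for lens 2: d_o2 = 3 - 7.778 = -4.778 cm.
Applying the thin-lens equation again with f_2 = 9 cm and d_o2 = -4.778 cm gives d_i2 = 3.121 cm.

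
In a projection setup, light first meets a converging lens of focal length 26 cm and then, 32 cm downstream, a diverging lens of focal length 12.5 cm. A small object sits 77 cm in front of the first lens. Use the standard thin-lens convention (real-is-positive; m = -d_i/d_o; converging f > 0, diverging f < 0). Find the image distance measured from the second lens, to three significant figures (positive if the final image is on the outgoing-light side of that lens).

Applying the thin-lens equation to the first lens, 1/26 = 1/77 + 1/d_i1, which gives d_i1 = 39.255 cm.
This image would form 39.255 cm past lens 1, i.e. 7.255 cm beyond lens 2, so it is a virtual object for lens 2: d_o2 = 32 - 39.255 = -7.255 cm.
Applying the thin-lens equation again with f_2 = -12.5 cm and d_o2 = -7.255 cm gives d_i2 = 17.290 cm.

17.3 cm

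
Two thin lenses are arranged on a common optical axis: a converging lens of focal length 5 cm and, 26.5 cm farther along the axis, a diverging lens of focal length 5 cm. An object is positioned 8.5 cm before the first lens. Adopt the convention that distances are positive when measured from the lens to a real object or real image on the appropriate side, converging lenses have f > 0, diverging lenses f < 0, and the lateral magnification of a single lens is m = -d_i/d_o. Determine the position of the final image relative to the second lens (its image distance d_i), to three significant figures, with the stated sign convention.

Lens 1: 1/d_i1 = 1/f_1 - 1/d_o1 = 1/5 - 1/8.5 = 0.08235 cm^-1, so d_i1 = 12.143 cm.
Object distance for lens 2: d_o2 = 26.5 - 12.143 = 14.357 cm.
Lens 2: 1/d_i2 = 1/f_2 - 1/d_o2 = 1/(-5) - 1/(14.357) = -0.26965 cm^-1, so d_i2 = -3.708 cm.

-3.71 cm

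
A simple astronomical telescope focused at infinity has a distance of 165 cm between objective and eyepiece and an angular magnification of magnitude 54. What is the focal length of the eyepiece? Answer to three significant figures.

In normal adjustment the tube length equals f_obj + f_eye and |M| = f_obj/f_eye.
So f_obj = 54 f_eye and 54 f_eye + f_eye = 165 cm, giving f_eye = 165/55 = 3.000 cm and f_obj = 162.000 cm.

3.00 cm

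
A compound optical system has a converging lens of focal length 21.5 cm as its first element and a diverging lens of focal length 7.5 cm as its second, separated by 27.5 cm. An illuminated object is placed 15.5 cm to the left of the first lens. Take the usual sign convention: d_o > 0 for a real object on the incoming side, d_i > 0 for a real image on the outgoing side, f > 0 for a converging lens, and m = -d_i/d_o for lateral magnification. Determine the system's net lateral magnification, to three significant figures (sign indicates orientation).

0.297

Lens 1: 1/d_i1 = 1/f_1 - 1/d_o1 = 1/21.5 - 1/15.5 = -0.01800 cm^-1, so d_i1 = -55.542 cm.
m_1 = -(-55.542)/15.5 = 3.5833.
The intermediate image is virtual, 55.542 cm to the left of lens 1, so d_o2 = L - d_i1 = 27.5 - (-55.542) = 83.042 cm.
Lens 2: 1/d_i2 = 1/f_2 - 1/d_o2 = 1/(-7.5) - 1/(83.042) = -0.14538 cm^-1, so d_i2 = -6.879 cm.
m_2 = -(-6.879)/(83.042) = 0.0828.
Total m = m_1 x m_2 = (3.5833)(0.0828) = 0.2968.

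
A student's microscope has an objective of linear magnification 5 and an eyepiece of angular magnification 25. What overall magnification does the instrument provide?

The overall magnification of a compound microscope is the product of the objective and eyepiece magnifications:
M = M_obj x M_eye = 5 x 25 = 125.

125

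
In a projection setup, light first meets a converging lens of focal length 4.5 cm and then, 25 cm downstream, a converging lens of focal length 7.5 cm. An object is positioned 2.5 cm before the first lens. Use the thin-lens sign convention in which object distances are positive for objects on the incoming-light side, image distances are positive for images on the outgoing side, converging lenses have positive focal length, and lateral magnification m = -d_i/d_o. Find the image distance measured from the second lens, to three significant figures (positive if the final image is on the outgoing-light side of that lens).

9.93 cm

Lens 1: 1/d_i1 = 1/f_1 - 1/d_o1 = 1/4.5 - 1/2.5 = -0.17778 cm^-1, so d_i1 = -5.625 cm.
The intermediate image is virtual, 5.625 cm to the left of lens 1, so d_o2 = L - d_i1 = 25 - (-5.625) = 30.625 cm.
Lens 2: 1/d_i2 = 1/f_2 - 1/d_o2 = 1/7.5 - 1/(30.625) = 0.10068 cm^-1, so d_i2 = 9.932 cm.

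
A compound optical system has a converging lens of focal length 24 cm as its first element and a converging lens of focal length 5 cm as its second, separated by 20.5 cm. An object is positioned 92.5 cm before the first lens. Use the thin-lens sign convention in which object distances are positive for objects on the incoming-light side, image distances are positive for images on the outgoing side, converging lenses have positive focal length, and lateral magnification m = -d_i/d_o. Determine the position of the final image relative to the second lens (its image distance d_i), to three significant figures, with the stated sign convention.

Lens 1: 1/d_i1 = 1/f_1 - 1/d_o1 = 1/24 - 1/92.5 = 0.03086 cm^-1, so d_i1 = 32.409 cm.
This image would form 32.409 cm past lens 1, i.e. 11.909 cm beyond lens 2, so it is a virtual object for lens 2: d_o2 = 20.5 - 32.409 = -11.909 cm.
Lens 2: 1/d_i2 = 1/f_2 - 1/d_o2 = 1/5 - 1/(-11.909) = 0.28397 cm^-1, so d_i2 = 3.521 cm.

3.52 cm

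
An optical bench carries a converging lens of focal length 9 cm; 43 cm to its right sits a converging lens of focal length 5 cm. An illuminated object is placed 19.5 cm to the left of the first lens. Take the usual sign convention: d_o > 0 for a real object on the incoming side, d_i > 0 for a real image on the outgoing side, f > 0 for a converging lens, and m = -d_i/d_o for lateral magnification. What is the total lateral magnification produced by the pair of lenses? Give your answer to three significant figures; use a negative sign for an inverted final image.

First lens: d_i1 = 1/(1/9 - 1/19.5) = 16.714 cm.
m_1 = -(16.714)/19.5 = -0.8571.
The intermediate image is 16.714 cm to the right of lens 1, so d_o2 = L - d_i1 = 43 - 16.714 = 26.286 cm.
Second lens: d_i2 = 1/(1/5 - 1/(26.286)) = 6.174 cm.
m_2 = -(6.174)/(26.286) = -0.2349.
Overall magnification: m = m_1 m_2 = 0.2013.

0.201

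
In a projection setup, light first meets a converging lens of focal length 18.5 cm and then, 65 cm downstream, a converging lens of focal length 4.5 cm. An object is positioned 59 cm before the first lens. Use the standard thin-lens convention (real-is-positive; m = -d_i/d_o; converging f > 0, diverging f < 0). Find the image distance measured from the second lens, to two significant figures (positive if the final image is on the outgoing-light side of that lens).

Applying the thin-lens equation to the first lens, 1/18.5 = 1/59 + 1/d_i1, which gives d_i1 = 26.951 cm.
The intermediate image is 26.951 cm to the right of lens 1, so d_o2 = L - d_i1 = 65 - 26.951 = 38.049 cm.
Applying the thin-lens equation again with f_2 = 4.5 cm and d_o2 = 38.049 cm gives d_i2 = 5.104 cm.

5.1 cm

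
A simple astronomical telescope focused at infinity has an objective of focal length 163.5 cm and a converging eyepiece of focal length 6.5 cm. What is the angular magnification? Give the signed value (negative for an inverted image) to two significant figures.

-25

M = -f_obj/f_eye = -163.5/(6.5) = -25.154.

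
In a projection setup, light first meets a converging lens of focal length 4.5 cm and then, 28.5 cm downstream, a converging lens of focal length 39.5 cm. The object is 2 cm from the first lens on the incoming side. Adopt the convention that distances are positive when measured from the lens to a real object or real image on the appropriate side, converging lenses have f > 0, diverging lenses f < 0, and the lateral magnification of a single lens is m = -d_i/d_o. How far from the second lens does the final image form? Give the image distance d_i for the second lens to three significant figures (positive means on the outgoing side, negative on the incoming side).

First lens: d_i1 = 1/(1/4.5 - 1/2) = -3.600 cm.
With d_i1 < 0 the first image is virtual and lies on the object side; the object distance for lens 2 is d_o2 = 28.5 - (-3.600) = 32.100 cm.
Second lens: d_i2 = 1/(1/39.5 - 1/(32.100)) = -171.345 cm.

-171 cm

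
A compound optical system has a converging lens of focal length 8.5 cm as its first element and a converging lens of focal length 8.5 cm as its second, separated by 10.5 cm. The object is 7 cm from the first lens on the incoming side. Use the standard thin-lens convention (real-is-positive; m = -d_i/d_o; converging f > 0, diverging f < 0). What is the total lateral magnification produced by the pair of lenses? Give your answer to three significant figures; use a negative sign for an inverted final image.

-1.16

First lens: d_i1 = 1/(1/8.5 - 1/7) = -39.667 cm.
m_1 = -(-39.667)/7 = 5.6667.
With d_i1 < 0 the first image is virtual and lies on the object side; the object distance for lens 2 is d_o2 = 10.5 - (-39.667) = 50.167 cm.
Second lens: d_i2 = 1/(1/8.5 - 1/(50.167)) = 10.234 cm.
m_2 = -(10.234)/(50.167) = -0.2040.
Total m = m_1 x m_2 = (5.6667)(-0.2040) = -1.1560.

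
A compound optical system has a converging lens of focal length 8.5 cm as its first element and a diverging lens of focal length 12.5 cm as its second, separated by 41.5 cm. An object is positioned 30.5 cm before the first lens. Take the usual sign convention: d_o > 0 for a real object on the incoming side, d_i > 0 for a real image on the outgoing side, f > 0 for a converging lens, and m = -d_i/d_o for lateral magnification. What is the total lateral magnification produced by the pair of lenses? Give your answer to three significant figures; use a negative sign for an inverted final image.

Applying the thin-lens equation to the first lens, 1/8.5 = 1/30.5 + 1/d_i1, which gives d_i1 = 11.784 cm.
Its lateral magnification is m_1 = -d_i1/d_o1 = -(11.784)/30.5 = -0.3864.
Object distance for lens 2: d_o2 = 41.5 - 11.784 = 29.716 cm.
Applying the thin-lens equation again with f_2 = -12.5 cm and d_o2 = 29.716 cm gives d_i2 = -8.799 cm.
m_2 = -(-8.799)/(29.716) = 0.2961.
Overall magnification: m = m_1 m_2 = -0.1144.

-0.114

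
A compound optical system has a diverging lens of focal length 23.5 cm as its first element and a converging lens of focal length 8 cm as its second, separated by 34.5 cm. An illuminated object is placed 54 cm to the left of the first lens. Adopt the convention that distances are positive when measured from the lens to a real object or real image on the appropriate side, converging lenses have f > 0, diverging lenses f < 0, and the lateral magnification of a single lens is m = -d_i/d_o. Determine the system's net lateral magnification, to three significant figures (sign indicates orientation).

-0.0566

Applying the thin-lens equation to the first lens, 1/(-23.5) = 1/54 + 1/d_i1, which gives d_i1 = -16.374 cm.
Its lateral magnification is m_1 = -d_i1/d_o1 = -(-16.374)/54 = 0.3032.
With d_i1 < 0 the first image is virtual and lies on the object side; the object distance for lens 2 is d_o2 = 34.5 - (-16.374) = 50.874 cm.
Applying the thin-lens equation again with f_2 = 8 cm and d_o2 = 50.874 cm gives d_i2 = 9.493 cm.
m_2 = -(9.493)/(50.874) = -0.1866.
Overall magnification: m = m_1 m_2 = -0.0566.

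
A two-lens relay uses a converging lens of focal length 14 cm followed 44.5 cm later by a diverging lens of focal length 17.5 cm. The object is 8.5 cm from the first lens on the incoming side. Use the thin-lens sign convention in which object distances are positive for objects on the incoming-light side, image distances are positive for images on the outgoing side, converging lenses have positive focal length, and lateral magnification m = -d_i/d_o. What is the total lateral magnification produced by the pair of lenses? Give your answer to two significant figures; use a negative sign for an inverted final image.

First lens: d_i1 = 1/(1/14 - 1/8.5) = -21.636 cm.
m_1 = -(-21.636)/8.5 = 2.5455.
The intermediate image is virtual, 21.636 cm to the left of lens 1, so d_o2 = L - d_i1 = 44.5 - (-21.636) = 66.136 cm.
Second lens: d_i2 = 1/(1/(-17.5) - 1/(66.136)) = -13.838 cm.
m_2 = -(-13.838)/(66.136) = 0.2092.
The system's lateral magnification is m_1 m_2 = (2.5455)(0.2092) = 0.5326.

0.53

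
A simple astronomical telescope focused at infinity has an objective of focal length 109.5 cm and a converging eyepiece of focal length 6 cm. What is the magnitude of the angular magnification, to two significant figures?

|M| = f_obj/|f_eye| = 109.5/6 = 18.250.

18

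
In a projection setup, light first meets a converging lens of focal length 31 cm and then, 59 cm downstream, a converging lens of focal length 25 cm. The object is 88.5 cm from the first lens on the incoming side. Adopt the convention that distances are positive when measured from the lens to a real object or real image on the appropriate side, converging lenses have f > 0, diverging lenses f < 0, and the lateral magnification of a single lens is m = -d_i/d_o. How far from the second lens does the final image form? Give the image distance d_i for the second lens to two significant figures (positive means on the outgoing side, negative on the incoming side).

-21 cm

First lens: d_i1 = 1/(1/31 - 1/88.5) = 47.713 cm.
Object distance for lens 2: d_o2 = 59 - 47.713 = 11.287 cm.
Second lens: d_i2 = 1/(1/25 - 1/(11.287)) = -20.577 cm.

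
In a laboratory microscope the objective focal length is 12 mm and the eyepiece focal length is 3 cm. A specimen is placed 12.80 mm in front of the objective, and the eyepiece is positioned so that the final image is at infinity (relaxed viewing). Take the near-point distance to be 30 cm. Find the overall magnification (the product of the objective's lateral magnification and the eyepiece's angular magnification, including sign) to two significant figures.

-150

Convert to cm: f_obj = 12 mm = 1.2 cm; d_o = 12.80 mm = 1.28 cm.
Objective: 1/d_i = 1/f_obj - 1/d_o = 1/1.2 - 1/1.28 = 0.05208 cm^-1, so d_i = 19.200 cm.
m_obj = -d_i/d_o = -19.200/1.28 = -15.000.
Eyepiece angular magnification (image at infinity): M_eye = D/f_e = 30/3 = 10.000.
Overall M = m_obj x M_eye = (-15.000)(10.000) = -150.00.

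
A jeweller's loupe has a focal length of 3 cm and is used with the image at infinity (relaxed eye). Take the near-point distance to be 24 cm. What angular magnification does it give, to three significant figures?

8.00

M = D/f = 24/3 = 8.000.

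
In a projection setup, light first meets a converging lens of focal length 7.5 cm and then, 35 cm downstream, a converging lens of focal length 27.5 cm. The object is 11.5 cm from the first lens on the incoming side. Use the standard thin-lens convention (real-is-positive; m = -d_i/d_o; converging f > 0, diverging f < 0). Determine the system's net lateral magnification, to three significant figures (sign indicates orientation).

-3.67

Lens 1: 1/d_i1 = 1/f_1 - 1/d_o1 = 1/7.5 - 1/11.5 = 0.04638 cm^-1, so d_i1 = 21.562 cm.
m_1 = -(21.562)/11.5 = -1.8750.
The intermediate image is 21.562 cm to the right of lens 1, so d_o2 = L - d_i1 = 35 - 21.562 = 13.438 cm.
Lens 2: 1/d_i2 = 1/f_2 - 1/d_o2 = 1/27.5 - 1/(13.438) = -0.03805 cm^-1, so d_i2 = -26.278 cm.
m_2 = -(-26.278)/(13.438) = 1.9556.
Total m = m_1 x m_2 = (-1.8750)(1.9556) = -3.6667.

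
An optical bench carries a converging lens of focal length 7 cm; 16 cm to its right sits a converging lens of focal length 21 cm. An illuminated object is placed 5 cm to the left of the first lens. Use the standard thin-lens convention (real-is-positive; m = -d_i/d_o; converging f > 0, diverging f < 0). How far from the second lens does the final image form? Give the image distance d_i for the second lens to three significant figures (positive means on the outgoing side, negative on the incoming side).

Lens 1: 1/d_i1 = 1/f_1 - 1/d_o1 = 1/7 - 1/5 = -0.05714 cm^-1, so d_i1 = -17.500 cm.
With d_i1 < 0 the first image is virtual and lies on the object side; the object distance for lens 2 is d_o2 = 16 - (-17.500) = 33.500 cm.
Lens 2: 1/d_i2 = 1/f_2 - 1/d_o2 = 1/21 - 1/(33.500) = 0.01777 cm^-1, so d_i2 = 56.280 cm.

56.3 cm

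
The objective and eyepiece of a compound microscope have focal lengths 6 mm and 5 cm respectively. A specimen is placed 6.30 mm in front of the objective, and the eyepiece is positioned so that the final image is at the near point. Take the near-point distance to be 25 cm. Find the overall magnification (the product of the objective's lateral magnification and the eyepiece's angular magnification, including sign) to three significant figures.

-120

Convert to cm: f_obj = 6 mm = 0.6 cm; d_o = 6.30 mm = 0.63 cm.
Objective: 1/d_i = 1/f_obj - 1/d_o = 1/0.6 - 1/0.63 = 0.07937 cm^-1, so d_i = 12.600 cm.
m_obj = -d_i/d_o = -12.600/0.63 = -20.000.
Eyepiece angular magnification (image at near point): M_eye = 1 + D/f_e = 1 + 25/5 = 6.000.
Overall M = m_obj x M_eye = (-20.000)(6.000) = -120.00.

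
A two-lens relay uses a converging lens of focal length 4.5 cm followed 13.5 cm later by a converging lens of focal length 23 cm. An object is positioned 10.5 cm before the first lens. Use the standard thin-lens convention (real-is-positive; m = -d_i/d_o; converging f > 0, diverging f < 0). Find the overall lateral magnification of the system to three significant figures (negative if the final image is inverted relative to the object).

-0.993

First lens: d_i1 = 1/(1/4.5 - 1/10.5) = 7.875 cm.
m_1 = -(7.875)/10.5 = -0.7500.
Object distance for lens 2: d_o2 = 13.5 - 7.875 = 5.625 cm.
Second lens: d_i2 = 1/(1/23 - 1/(5.625)) = -7.446 cm.
m_2 = -(-7.446)/(5.625) = 1.3237.
The system's lateral magnification is m_1 m_2 = (-0.7500)(1.3237) = -0.9928.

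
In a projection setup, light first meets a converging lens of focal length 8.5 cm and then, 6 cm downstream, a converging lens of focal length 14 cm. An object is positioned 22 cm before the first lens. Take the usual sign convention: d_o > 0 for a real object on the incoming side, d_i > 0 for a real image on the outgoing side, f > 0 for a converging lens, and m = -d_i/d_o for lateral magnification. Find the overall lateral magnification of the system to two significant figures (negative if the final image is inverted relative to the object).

Lens 1: 1/d_i1 = 1/f_1 - 1/d_o1 = 1/8.5 - 1/22 = 0.07219 cm^-1, so d_i1 = 13.852 cm.
m_1 = -(13.852)/22 = -0.6296.
Since 13.852 cm > 6 cm, the first image lies past the second lens and serves as a virtual object: d_o2 = L - d_i1 = -7.852 cm.
Lens 2: 1/d_i2 = 1/f_2 - 1/d_o2 = 1/14 - 1/(-7.852) = 0.19879 cm^-1, so d_i2 = 5.031 cm.
m_2 = -(5.031)/(-7.852) = 0.6407.
The system's lateral magnification is m_1 m_2 = (-0.6296)(0.6407) = -0.4034.

-0.40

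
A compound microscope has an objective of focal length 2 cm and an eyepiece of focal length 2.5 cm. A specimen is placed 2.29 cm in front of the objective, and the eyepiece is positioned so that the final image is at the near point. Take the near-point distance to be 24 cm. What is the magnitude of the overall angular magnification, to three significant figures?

Objective: 1/d_i = 1/f_obj - 1/d_o = 1/2 - 1/2.29 = 0.06332 cm^-1, so d_i = 15.793 cm.
m_obj = -d_i/d_o = -15.793/2.29 = -6.897.
Eyepiece angular magnification (image at near point): M_eye = 1 + D/f_e = 1 + 24/2.5 = 10.600.
Overall M = m_obj x M_eye = (-6.897)(10.600) = -73.10.
|M| = 73.10.

73.1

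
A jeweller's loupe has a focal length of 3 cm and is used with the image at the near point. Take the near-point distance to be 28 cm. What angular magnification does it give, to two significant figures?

M = 1 + D/f = 1 + 28/3 = 10.333.

10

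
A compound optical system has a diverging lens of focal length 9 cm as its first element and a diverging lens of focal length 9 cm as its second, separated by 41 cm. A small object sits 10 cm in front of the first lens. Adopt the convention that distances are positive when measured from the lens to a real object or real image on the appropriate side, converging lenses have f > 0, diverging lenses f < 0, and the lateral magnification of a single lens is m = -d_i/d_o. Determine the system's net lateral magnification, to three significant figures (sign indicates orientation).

0.0779

Applying the thin-lens equation to the first lens, 1/(-9) = 1/10 + 1/d_i1, which gives d_i1 = -4.737 cm.
Its lateral magnification is m_1 = -d_i1/d_o1 = -(-4.737)/10 = 0.4737.
With d_i1 < 0 the first image is virtual and lies on the object side; the object distance for lens 2 is d_o2 = 41 - (-4.737) = 45.737 cm.
Applying the thin-lens equation again with f_2 = -9 cm and d_o2 = 45.737 cm gives d_i2 = -7.520 cm.
m_2 = -(-7.520)/(45.737) = 0.1644.
Overall magnification: m = m_1 m_2 = 0.0779.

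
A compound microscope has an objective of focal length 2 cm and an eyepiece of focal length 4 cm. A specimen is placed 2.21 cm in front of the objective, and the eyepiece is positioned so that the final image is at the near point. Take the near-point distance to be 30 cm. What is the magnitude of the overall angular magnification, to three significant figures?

Objective: 1/d_i = 1/f_obj - 1/d_o = 1/2 - 1/2.21 = 0.04751 cm^-1, so d_i = 21.048 cm.
m_obj = -d_i/d_o = -21.048/2.21 = -9.524.
Eyepiece angular magnification (image at near point): M_eye = 1 + D/f_e = 1 + 30/4 = 8.500.
Overall M = m_obj x M_eye = (-9.524)(8.500) = -80.95.
|M| = 80.95.

81.0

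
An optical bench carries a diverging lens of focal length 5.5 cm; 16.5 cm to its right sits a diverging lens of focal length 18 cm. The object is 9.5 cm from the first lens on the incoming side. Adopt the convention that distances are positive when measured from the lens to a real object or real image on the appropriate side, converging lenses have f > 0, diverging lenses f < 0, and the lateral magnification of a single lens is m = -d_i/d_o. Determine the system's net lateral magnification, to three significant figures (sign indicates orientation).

0.174

Applying the thin-lens equation to the first lens, 1/(-5.5) = 1/9.5 + 1/d_i1, which gives d_i1 = -3.483 cm.
Its lateral magnification is m_1 = -d_i1/d_o1 = -(-3.483)/9.5 = 0.3667.
With d_i1 < 0 the first image is virtual and lies on the object side; the object distance for lens 2 is d_o2 = 16.5 - (-3.483) = 19.983 cm.
Applying the thin-lens equation again with f_2 = -18 cm and d_o2 = 19.983 cm gives d_i2 = -9.470 cm.
m_2 = -(-9.470)/(19.983) = 0.4739.
Total m = m_1 x m_2 = (0.3667)(0.4739) = 0.1738.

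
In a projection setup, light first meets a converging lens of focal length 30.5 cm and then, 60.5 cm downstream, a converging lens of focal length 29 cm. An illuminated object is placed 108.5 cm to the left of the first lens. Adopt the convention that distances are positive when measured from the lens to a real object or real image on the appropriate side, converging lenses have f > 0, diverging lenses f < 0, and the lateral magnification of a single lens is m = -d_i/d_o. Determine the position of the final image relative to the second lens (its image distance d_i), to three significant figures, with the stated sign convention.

-48.0 cm

Lens 1: 1/d_i1 = 1/f_1 - 1/d_o1 = 1/30.5 - 1/108.5 = 0.02357 cm^-1, so d_i1 = 42.426 cm.
The intermediate image is 42.426 cm to the right of lens 1, so d_o2 = L - d_i1 = 60.5 - 42.426 = 18.074 cm.
Lens 2: 1/d_i2 = 1/f_2 - 1/d_o2 = 1/29 - 1/(18.074) = -0.02085 cm^-1, so d_i2 = -47.970 cm.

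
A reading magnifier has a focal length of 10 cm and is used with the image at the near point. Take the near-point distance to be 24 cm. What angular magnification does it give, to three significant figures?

M = 1 + D/f = 1 + 24/10 = 3.400.

3.40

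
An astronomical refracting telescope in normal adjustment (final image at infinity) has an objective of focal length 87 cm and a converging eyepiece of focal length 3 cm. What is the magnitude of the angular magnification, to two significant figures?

|M| = f_obj/|f_eye| = 87/3 = 29.000.

29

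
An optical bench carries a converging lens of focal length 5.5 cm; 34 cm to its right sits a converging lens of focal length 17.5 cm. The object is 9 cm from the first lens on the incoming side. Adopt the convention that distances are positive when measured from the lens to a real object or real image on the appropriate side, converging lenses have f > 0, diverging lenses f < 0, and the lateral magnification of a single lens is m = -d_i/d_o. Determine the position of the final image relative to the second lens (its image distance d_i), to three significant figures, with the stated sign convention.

147 cm

Lens 1: 1/d_i1 = 1/f_1 - 1/d_o1 = 1/5.5 - 1/9 = 0.07071 cm^-1, so d_i1 = 14.143 cm.
That image sits 19.857 cm in front of the second lens, so d_o2 = 19.857 cm.
Lens 2: 1/d_i2 = 1/f_2 - 1/d_o2 = 1/17.5 - 1/(19.857) = 0.00678 cm^-1, so d_i2 = 147.424 cm.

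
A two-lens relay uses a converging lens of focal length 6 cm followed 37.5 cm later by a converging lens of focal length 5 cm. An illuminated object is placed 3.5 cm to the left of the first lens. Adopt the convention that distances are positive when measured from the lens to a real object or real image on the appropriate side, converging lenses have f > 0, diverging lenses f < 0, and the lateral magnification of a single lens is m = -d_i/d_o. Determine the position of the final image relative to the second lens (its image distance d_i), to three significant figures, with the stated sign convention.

5.61 cm

Applying the thin-lens equation to the first lens, 1/6 = 1/3.5 + 1/d_i1, which gives d_i1 = -8.400 cm.
With d_i1 < 0 the first image is virtual and lies on the object side; the object distance for lens 2 is d_o2 = 37.5 - (-8.400) = 45.900 cm.
Applying the thin-lens equation again with f_2 = 5 cm and d_o2 = 45.900 cm gives d_i2 = 5.611 cm.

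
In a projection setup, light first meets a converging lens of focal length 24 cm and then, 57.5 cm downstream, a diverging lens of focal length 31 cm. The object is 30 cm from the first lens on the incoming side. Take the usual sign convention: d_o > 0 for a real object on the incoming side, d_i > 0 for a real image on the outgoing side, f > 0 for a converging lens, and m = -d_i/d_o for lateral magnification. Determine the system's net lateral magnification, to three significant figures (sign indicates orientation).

Lens 1: 1/d_i1 = 1/f_1 - 1/d_o1 = 1/24 - 1/30 = 0.00833 cm^-1, so d_i1 = 120.000 cm.
m_1 = -(120.000)/30 = -4.0000.
Since 120.000 cm > 57.5 cm, the first image lies past the second lens and serves as a virtual object: d_o2 = L - d_i1 = -62.500 cm.
Lens 2: 1/d_i2 = 1/f_2 - 1/d_o2 = 1/(-31) - 1/(-62.500) = -0.01626 cm^-1, so d_i2 = -61.508 cm.
m_2 = -(-61.508)/(-62.500) = -0.9841.
Overall magnification: m = m_1 m_2 = 3.9365.

3.94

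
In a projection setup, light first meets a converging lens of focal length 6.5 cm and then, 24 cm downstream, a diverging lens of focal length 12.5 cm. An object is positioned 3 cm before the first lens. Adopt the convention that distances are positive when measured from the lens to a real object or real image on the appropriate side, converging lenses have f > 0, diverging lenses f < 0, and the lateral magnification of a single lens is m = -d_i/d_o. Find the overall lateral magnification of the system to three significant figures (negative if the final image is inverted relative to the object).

Applying the thin-lens equation to the first lens, 1/6.5 = 1/3 + 1/d_i1, which gives d_i1 = -5.571 cm.
Its lateral magnification is m_1 = -d_i1/d_o1 = -(-5.571)/3 = 1.8571.
The intermediate image is virtual, 5.571 cm to the left of lens 1, so d_o2 = L - d_i1 = 24 - (-5.571) = 29.571 cm.
Applying the thin-lens equation again with f_2 = -12.5 cm and d_o2 = 29.571 cm gives d_i2 = -8.786 cm.
m_2 = -(-8.786)/(29.571) = 0.2971.
Overall magnification: m = m_1 m_2 = 0.5518.

0.552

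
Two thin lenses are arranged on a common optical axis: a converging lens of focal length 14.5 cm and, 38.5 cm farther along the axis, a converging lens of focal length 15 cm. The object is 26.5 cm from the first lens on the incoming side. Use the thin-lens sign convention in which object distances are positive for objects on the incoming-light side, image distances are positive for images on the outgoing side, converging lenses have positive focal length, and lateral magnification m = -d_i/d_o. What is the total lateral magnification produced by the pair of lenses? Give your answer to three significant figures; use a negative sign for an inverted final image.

-2.13

Applying the thin-lens equation to the first lens, 1/14.5 = 1/26.5 + 1/d_i1, which gives d_i1 = 32.021 cm.
Its lateral magnification is m_1 = -d_i1/d_o1 = -(32.021)/26.5 = -1.2083.
Object distance for lens 2: d_o2 = 38.5 - 32.021 = 6.479 cm.
Applying the thin-lens equation again with f_2 = 15 cm and d_o2 = 6.479 cm gives d_i2 = -11.406 cm.
m_2 = -(-11.406)/(6.479) = 1.7604.
Overall magnification: m = m_1 m_2 = -2.1271.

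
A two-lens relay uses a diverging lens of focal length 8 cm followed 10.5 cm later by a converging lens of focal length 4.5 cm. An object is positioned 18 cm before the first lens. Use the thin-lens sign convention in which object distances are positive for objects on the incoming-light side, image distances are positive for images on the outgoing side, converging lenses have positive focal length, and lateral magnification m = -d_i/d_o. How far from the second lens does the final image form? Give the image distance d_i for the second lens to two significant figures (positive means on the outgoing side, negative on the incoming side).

Applying the thin-lens equation to the first lens, 1/(-8) = 1/18 + 1/d_i1, which gives d_i1 = -5.538 cm.
With d_i1 < 0 the first image is virtual and lies on the object side; the object distance for lens 2 is d_o2 = 10.5 - (-5.538) = 16.038 cm.
Applying the thin-lens equation again with f_2 = 4.5 cm and d_o2 = 16.038 cm gives d_i2 = 6.255 cm.

6.3 cm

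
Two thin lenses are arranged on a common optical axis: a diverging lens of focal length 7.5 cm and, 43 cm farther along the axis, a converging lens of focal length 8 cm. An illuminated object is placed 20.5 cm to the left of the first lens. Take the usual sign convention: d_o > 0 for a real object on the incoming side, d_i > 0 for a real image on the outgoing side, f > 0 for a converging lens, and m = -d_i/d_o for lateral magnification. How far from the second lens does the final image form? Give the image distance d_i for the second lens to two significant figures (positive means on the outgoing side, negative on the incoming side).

Lens 1: 1/d_i1 = 1/f_1 - 1/d_o1 = 1/(-7.5) - 1/20.5 = -0.18211 cm^-1, so d_i1 = -5.491 cm.
The intermediate image is virtual, 5.491 cm to the left of lens 1, so d_o2 = L - d_i1 = 43 - (-5.491) = 48.491 cm.
Lens 2: 1/d_i2 = 1/f_2 - 1/d_o2 = 1/8 - 1/(48.491) = 0.10438 cm^-1, so d_i2 = 9.581 cm.

9.6 cm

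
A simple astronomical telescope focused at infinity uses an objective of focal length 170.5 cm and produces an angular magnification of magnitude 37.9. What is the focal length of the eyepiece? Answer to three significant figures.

4.50 cm

|M| = f_obj/f_eye, so f_eye = f_obj/|M| = 170.5/37.9 = 4.499 cm.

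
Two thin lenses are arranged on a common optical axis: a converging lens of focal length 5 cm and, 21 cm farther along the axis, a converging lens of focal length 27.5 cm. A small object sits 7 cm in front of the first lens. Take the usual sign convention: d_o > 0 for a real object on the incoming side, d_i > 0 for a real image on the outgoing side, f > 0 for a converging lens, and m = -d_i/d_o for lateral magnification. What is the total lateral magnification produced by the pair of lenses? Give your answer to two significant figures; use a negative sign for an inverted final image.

-2.9

Applying the thin-lens equation to the first lens, 1/5 = 1/7 + 1/d_i1, which gives d_i1 = 17.500 cm.
Its lateral magnification is m_1 = -d_i1/d_o1 = -(17.500)/7 = -2.5000.
The intermediate image is 17.500 cm to the right of lens 1, so d_o2 = L - d_i1 = 21 - 17.500 = 3.500 cm.
Applying the thin-lens equation again with f_2 = 27.5 cm and d_o2 = 3.500 cm gives d_i2 = -4.010 cm.
m_2 = -(-4.010)/(3.500) = 1.1458.
Overall magnification: m = m_1 m_2 = -2.8646.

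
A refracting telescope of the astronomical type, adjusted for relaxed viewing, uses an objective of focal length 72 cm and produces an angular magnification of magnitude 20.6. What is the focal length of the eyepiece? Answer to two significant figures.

3.5 cm

|M| = f_obj/f_eye, so f_eye = f_obj/|M| = 72/20.6 = 3.495 cm.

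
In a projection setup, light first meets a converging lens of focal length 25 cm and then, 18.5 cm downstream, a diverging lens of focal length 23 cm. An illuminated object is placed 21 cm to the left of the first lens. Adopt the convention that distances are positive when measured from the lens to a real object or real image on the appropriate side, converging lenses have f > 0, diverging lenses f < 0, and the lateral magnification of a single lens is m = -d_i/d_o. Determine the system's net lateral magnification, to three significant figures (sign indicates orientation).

Lens 1: 1/d_i1 = 1/f_1 - 1/d_o1 = 1/25 - 1/21 = -0.00762 cm^-1, so d_i1 = -131.250 cm.
m_1 = -(-131.250)/21 = 6.2500.
The intermediate image is virtual, 131.250 cm to the left of lens 1, so d_o2 = L - d_i1 = 18.5 - (-131.250) = 149.750 cm.
Lens 2: 1/d_i2 = 1/f_2 - 1/d_o2 = 1/(-23) - 1/(149.750) = -0.05016 cm^-1, so d_i2 = -19.938 cm.
m_2 = -(-19.938)/(149.750) = 0.1331.
Overall magnification: m = m_1 m_2 = 0.8321.

0.832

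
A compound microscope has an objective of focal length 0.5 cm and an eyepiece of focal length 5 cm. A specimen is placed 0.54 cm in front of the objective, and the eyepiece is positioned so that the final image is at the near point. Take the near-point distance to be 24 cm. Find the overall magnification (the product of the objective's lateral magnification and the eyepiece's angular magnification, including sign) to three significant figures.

-72.5

Objective: 1/d_i = 1/f_obj - 1/d_o = 1/0.5 - 1/0.54 = 0.14815 cm^-1, so d_i = 6.750 cm.
m_obj = -d_i/d_o = -6.750/0.54 = -12.500.
Eyepiece angular magnification (image at near point): M_eye = 1 + D/f_e = 1 + 24/5 = 5.800.
Overall M = m_obj x M_eye = (-12.500)(5.800) = -72.50.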